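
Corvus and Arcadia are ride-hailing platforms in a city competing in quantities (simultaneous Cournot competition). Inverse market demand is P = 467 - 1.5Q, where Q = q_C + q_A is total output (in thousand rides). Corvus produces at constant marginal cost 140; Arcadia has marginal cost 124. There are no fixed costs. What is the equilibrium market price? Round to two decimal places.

243.67

Corvus's profit: π_C = (467 - 1.5Q)q_C - (140q_C). Setting ∂π_C/∂q_C = 0: 327 - 3q_C - (3/2)(q_A) = 0.
Arcadia's first-order condition: 343 - 3q_A - (3/2)(q_C) = 0.
Best responses: q_C = (327 - (3/2)q_A)/3, q_A = (343 - (3/2)q_C)/3.
Solving the pair: q_C = 622/9, q_A = 718/9.
Total output Q = 1340/9, so price P = 467 - (3/2)·(1340/9) = 731/3.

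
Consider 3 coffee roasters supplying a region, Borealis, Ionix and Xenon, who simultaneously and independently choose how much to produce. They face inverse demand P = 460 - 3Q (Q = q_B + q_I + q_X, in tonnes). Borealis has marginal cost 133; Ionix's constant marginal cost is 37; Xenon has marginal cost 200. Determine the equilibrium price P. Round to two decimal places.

207.50

Borealis's profit: π_B = (460 - 3Q)q_B - (133q_B). Setting ∂π_B/∂q_B = 0: 327 - 6q_B - 3(q_I + q_X) = 0.
Ionix's first-order condition: 423 - 6q_I - 3(q_B + q_X) = 0.
Xenon's profit: π_X = (460 - 3Q)q_X - (200q_X). Setting ∂π_X/∂q_X = 0: 260 - 6q_X - 3(q_B + q_I) = 0.
Summing all 3 equations gives 1010 − 12Q = 0, hence Q = 505/6.
Back-substituting: q_B = (327 − 505/2)/3 = 149/6, q_I = (423 − 505/2)/3 = 341/6, q_X = (260 − 505/2)/3 = 5/2.
Total output Q = 505/6, so price P = 460 - 3·(505/6) = 415/2.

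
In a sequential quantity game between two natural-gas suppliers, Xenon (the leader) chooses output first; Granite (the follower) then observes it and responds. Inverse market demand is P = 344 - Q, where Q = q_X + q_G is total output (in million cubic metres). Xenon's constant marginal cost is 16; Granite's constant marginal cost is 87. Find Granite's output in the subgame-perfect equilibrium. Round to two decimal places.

The follower Granite best-responds to any q_X: π_G = (344 - Q)q_G - 87q_G.
Setting the follower's marginal profit to zero, 257 - q_X - 2q_G = 0, i.e. q_G = (257 - q_X)/2.
Xenon substitutes q_G(q_X) into its own profit: π_X = q_X(344 - q_X - (257 - q_X)/2) - 16q_X = (431/2 - (1/2)q_X)q_X - 16q_X.
The leader's first-order condition 399/2 - q_X = 0 yields q_X = 399/2.
Then q_G = (257 - 399/2)/2 = 115/4.

28.75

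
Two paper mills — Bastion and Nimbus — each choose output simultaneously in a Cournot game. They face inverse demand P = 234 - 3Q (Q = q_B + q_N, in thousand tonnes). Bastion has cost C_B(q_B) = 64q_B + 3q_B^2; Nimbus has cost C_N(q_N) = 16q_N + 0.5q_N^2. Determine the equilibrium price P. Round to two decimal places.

128.32

Bastion's profit: π_B = (234 - 3Q)q_B - (64q_B + 3q_B²). Setting ∂π_B/∂q_B = 0: 170 - 12q_B - 3(q_N) = 0.
Nimbus's first-order condition: 218 - 7q_N - 3(q_B) = 0.
Best responses: q_B = (170 - 3q_N)/12, q_N = (218 - 3q_B)/7.
Substituting one into the other gives q_B = 536/75 and q_N = 702/25.
Total output Q = 35.2267, so price P = 234 - 3·35.2267 = 128.3200.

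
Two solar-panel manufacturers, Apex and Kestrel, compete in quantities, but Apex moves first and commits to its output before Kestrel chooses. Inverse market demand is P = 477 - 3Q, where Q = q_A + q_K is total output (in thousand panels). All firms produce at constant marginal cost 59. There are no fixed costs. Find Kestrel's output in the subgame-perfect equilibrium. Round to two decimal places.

34.83

The follower Kestrel best-responds to any q_A: π_K = (477 - 3Q)q_K - 59q_K.
Setting the follower's marginal profit to zero, 418 - 3q_A - 6q_K = 0, i.e. q_K = (418 - 3q_A)/6.
The leader anticipates this reaction. Substituting into P = 477 - 3Q gives P = 268 - (3/2)q_A, so π_A = (268 - (3/2)q_A)q_A - 59q_A.
The leader's first-order condition 209 - 3q_A = 0 yields q_A = 209/3.
Then q_K = (418 - 3·(209/3))/6 = 209/6.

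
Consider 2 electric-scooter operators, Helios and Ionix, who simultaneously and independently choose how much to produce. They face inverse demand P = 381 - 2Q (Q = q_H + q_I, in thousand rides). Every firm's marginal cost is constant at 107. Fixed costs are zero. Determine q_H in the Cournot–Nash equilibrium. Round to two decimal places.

A representative firm's profit is π_i = q_i(381 - 2Q) - 107q_i.
Setting ∂π_i/∂q_i = 0 with rivals' quantities fixed: 274 - 4q_i - 2q_j = 0.
With identical firms every q_j equals q_i, so q_j = q_i and 274 = 6q_i, giving q_i = 137/3.

45.67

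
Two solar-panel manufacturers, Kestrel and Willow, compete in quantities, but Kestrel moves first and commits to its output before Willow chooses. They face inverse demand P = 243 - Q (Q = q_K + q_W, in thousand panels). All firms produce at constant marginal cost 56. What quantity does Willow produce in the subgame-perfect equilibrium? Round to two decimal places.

46.75

The follower Willow best-responds to any q_K: π_W = (243 - Q)q_W - 56q_W.
∂π_W/∂q_W = 187 - q_K - 2q_W = 0 gives the reaction function q_W = (187 - q_K)/2.
The leader anticipates this reaction. Substituting into P = 243 - Q gives P = 299/2 - (1/2)q_K, so π_K = (299/2 - (1/2)q_K)q_K - 56q_K.
Maximising: ∂π_K/∂q_K = 187/2 - q_K = 0, giving q_K = 187/2.
Then q_W = (187 - 187/2)/2 = 187/4.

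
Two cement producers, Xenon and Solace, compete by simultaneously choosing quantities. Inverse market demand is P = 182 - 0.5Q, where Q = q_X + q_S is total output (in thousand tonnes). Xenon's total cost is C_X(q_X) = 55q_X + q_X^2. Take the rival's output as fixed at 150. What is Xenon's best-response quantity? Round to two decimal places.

With the rival's output fixed at 150, Xenon's profit is π_X = (182 - (1/2)·150 - (1/2)q_X)q_X - (55q_X + q_X²) = (107 - (1/2)q_X)q_X - (55q_X + q_X²).
∂π_X/∂q_X = 52 - 3q_X = 0, so q_X = 52/3.

17.33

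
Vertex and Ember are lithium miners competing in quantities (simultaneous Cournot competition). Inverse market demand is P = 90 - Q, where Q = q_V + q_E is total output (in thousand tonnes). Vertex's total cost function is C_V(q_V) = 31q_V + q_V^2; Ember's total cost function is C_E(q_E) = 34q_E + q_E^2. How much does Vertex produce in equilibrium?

Vertex's profit: π_V = (90 - Q)q_V - (31q_V + q_V²). Setting ∂π_V/∂q_V = 0: 59 - 4q_V - (q_E) = 0.
Ember's first-order condition: 56 - 4q_E - (q_V) = 0.
Rearranging gives the reaction functions q_V = (59 - q_E)/4 and q_E = (56 - q_V)/4.
Solving the pair: q_V = 12, q_E = 11.

12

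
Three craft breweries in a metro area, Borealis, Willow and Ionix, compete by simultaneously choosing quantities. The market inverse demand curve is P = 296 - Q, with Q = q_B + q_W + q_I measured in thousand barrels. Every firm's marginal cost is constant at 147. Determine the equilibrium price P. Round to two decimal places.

184.25

Each firm earns π_i = (296 - Q)q_i - 147q_i.
Setting ∂π_i/∂q_i = 0 with rivals' quantities fixed: 149 - 2q_i - Σ_{j≠i} q_j = 0.
By symmetry each firm produces the same amount; substituting Σ_{j≠i} q_j = 2q_i yields q_i = 149/4.
Total output Q = 447/4, so price P = 296 - 447/4 = 737/4.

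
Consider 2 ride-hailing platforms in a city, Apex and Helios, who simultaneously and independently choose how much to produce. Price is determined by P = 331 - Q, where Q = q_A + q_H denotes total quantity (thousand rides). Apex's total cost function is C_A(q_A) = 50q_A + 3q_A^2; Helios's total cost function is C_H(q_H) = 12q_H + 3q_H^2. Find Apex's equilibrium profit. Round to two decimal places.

3750.10

Apex's profit: π_A = (331 - Q)q_A - (50q_A + 3q_A²). Setting ∂π_A/∂q_A = 0: 281 - 8q_A - (q_H) = 0.
Helios's first-order condition: 319 - 8q_H - (q_A) = 0.
Best responses: q_A = (281 - q_H)/8, q_H = (319 - q_A)/8.
Solving the pair: q_A = 643/21, q_H = 757/21.
Price P = 331 - 200/3 = 793/3.
Apex's profit: (793/3)·(643/21) - 50·(643/21) - 3(643/21)² = 3750.1043.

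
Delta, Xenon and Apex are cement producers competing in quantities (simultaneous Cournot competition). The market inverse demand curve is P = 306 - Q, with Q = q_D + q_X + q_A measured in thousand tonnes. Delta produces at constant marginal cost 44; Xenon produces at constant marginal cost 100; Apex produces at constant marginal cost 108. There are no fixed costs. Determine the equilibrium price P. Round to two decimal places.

139.50

Delta's profit: π_D = (306 - Q)q_D - (44q_D). Setting ∂π_D/∂q_D = 0: 262 - 2q_D - (q_X + q_A) = 0.
Xenon's first-order condition: 206 - 2q_X - (q_D + q_A) = 0.
Apex's first-order condition: 198 - 2q_A - (q_D + q_X) = 0.
Adding the 3 first-order conditions: 666 − 4Q = 0, so Q = 333/2.
Back-substituting: q_D = (262 − 333/2) = 191/2, q_X = (206 − 333/2) = 79/2, q_A = (198 − 333/2) = 63/2.
Total output Q = 333/2, so price P = 306 - 333/2 = 279/2.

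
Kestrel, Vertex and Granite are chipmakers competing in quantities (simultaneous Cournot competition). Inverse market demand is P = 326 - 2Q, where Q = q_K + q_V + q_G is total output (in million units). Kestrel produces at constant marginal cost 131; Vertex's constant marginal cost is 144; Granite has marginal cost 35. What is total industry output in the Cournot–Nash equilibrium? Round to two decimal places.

Kestrel's profit: π_K = (326 - 2Q)q_K - (131q_K). Setting ∂π_K/∂q_K = 0: 195 - 4q_K - 2(q_V + q_G) = 0.
Vertex's first-order condition: 182 - 4q_V - 2(q_K + q_G) = 0.
Granite's profit: π_G = (326 - 2Q)q_G - (35q_G). Setting ∂π_G/∂q_G = 0: 291 - 4q_G - 2(q_K + q_V) = 0.
Summing all 3 equations gives 668 − 8Q = 0, hence Q = 167/2.
Back-substituting: q_K = (195 − 167)/2 = 14, q_V = (182 − 167)/2 = 15/2, q_G = (291 − 167)/2 = 62.
Total output Q = 14 + 15/2 + 62 = 167/2.

83.50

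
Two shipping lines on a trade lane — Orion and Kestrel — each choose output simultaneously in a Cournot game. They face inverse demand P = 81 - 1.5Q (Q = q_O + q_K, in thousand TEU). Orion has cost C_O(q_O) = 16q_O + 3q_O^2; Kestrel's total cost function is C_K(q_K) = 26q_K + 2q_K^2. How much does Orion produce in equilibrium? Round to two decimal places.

6.13

Orion's profit: π_O = (81 - 1.5Q)q_O - (16q_O + 3q_O²). Setting ∂π_O/∂q_O = 0: 65 - 9q_O - (3/2)(q_K) = 0.
Kestrel's profit: π_K = (81 - 1.5Q)q_K - (26q_K + 2q_K²). Setting ∂π_K/∂q_K = 0: 55 - 7q_K - (3/2)(q_O) = 0.
Rearranging gives the reaction functions q_O = (65 - (3/2)q_K)/9 and q_K = (55 - (3/2)q_O)/7.
Substituting one into the other gives q_O = 6.1317 and q_K = 530/81.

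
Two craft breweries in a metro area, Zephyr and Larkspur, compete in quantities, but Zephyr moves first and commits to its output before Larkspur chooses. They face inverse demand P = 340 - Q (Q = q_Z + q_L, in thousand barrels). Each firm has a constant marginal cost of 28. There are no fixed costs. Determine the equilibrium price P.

Solve by backward induction. Given q_Z, the follower Larkspur maximises π_L = (340 - q_Z - q_L)q_L - 28q_L.
Setting the follower's marginal profit to zero, 312 - q_Z - 2q_L = 0, i.e. q_L = (312 - q_Z)/2.
Zephyr substitutes q_L(q_Z) into its own profit: π_Z = q_Z(340 - q_Z - (312 - q_Z)/2) - 28q_Z = (184 - (1/2)q_Z)q_Z - 28q_Z.
Leader FOC: 156 - q_Z = 0, so q_Z = 156.
Then q_L = (312 - 156)/2 = 78.
Total output Q = 234, so price P = 340 - 234 = 106.

106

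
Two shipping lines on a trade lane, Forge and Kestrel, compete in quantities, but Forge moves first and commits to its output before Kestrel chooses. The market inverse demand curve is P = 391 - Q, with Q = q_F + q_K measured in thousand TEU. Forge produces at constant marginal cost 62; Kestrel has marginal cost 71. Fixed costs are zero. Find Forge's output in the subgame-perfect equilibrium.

Solve by backward induction. Given q_F, the follower Kestrel maximises π_K = (391 - q_F - q_K)q_K - 71q_K.
∂π_K/∂q_K = 320 - q_F - 2q_K = 0 gives the reaction function q_K = (320 - q_F)/2.
Forge substitutes q_K(q_F) into its own profit: π_F = q_F(391 - q_F - (320 - q_F)/2) - 62q_F = (231 - (1/2)q_F)q_F - 62q_F.
Leader FOC: 169 - q_F = 0, so q_F = 169.
Then q_K = (320 - 169)/2 = 151/2.

169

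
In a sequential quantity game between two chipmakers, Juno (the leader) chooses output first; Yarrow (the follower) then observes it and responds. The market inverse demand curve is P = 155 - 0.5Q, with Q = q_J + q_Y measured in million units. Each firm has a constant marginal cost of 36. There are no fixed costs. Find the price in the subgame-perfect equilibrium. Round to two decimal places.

65.75

The follower Yarrow best-responds to any q_J: π_Y = (155 - 0.5Q)q_Y - 36q_Y.
Setting the follower's marginal profit to zero, 119 - (1/2)q_J - q_Y = 0, i.e. q_Y = (119 - (1/2)q_J).
Juno substitutes q_Y(q_J) into its own profit: π_J = q_J(155 - (1/2)q_J - (119 - (1/2)q_J)/2) - 36q_J = (191/2 - (1/4)q_J)q_J - 36q_J.
The leader's first-order condition 119/2 - (1/2)q_J = 0 yields q_J = 119.
Then q_Y = (119 - (1/2)·119) = 119/2.
Total output Q = 357/2, so price P = 155 - (1/2)·(357/2) = 263/4.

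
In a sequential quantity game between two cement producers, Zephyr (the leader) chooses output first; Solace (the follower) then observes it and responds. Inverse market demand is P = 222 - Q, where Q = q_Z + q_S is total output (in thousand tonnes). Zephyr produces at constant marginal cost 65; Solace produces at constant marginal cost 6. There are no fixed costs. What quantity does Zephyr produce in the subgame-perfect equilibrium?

49

Solve by backward induction. Given q_Z, the follower Solace maximises π_S = (222 - q_Z - q_S)q_S - 6q_S.
Follower FOC: 216 - q_Z - 2q_S = 0, so q_S(q_Z) = (216 - q_Z)/2.
Zephyr substitutes q_S(q_Z) into its own profit: π_Z = q_Z(222 - q_Z - (216 - q_Z)/2) - 65q_Z = (114 - (1/2)q_Z)q_Z - 65q_Z.
The leader's first-order condition 49 - q_Z = 0 yields q_Z = 49.
Then q_S = (216 - 49)/2 = 167/2.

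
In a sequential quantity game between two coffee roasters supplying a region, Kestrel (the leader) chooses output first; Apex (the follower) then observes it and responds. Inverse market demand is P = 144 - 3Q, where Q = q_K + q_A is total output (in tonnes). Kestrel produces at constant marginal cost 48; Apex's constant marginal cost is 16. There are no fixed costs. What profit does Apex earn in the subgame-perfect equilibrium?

Solve by backward induction. Given q_K, the follower Apex maximises π_A = (144 - 3q_K - 3q_A)q_A - 16q_A.
Follower FOC: 128 - 3q_K - 6q_A = 0, so q_A(q_K) = (128 - 3q_K)/6.
The leader anticipates this reaction. Substituting into P = 144 - 3Q gives P = 80 - (3/2)q_K, so π_K = (80 - (3/2)q_K)q_K - 48q_K.
Maximising: ∂π_K/∂q_K = 32 - 3q_K = 0, giving q_K = 32/3.
Then q_A = (128 - 3·(32/3))/6 = 16.
Price P = 144 - 3·(80/3) = 64.
Apex's profit: (64 - 16)·16 = 768.

768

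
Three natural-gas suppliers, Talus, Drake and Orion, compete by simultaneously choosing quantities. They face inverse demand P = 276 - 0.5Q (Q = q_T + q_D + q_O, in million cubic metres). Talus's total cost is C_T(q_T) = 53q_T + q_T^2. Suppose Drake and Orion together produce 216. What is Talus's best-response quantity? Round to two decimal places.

With rivals' combined output fixed at 216, Talus's profit is π_T = (276 - (1/2)·216 - (1/2)q_T)q_T - (53q_T + q_T²) = (168 - (1/2)q_T)q_T - (53q_T + q_T²).
∂π_T/∂q_T = 115 - 3q_T = 0, so q_T = 115/3.

38.33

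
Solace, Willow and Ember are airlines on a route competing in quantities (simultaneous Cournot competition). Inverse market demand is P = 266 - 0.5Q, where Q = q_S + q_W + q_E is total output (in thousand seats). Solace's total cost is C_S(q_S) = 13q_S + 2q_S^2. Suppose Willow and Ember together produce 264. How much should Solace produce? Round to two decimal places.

24.20

With rivals' combined output fixed at 264, Solace's profit is π_S = (266 - (1/2)·264 - (1/2)q_S)q_S - (13q_S + 2q_S²) = (134 - (1/2)q_S)q_S - (13q_S + 2q_S²).
∂π_S/∂q_S = 121 - 5q_S = 0, so q_S = 121/5.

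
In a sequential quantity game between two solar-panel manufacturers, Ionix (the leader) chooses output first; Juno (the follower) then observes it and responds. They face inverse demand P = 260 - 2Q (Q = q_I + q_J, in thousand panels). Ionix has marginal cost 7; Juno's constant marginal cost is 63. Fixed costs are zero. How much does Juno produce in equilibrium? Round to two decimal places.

The follower Juno best-responds to any q_I: π_J = (260 - 2Q)q_J - 63q_J.
Follower FOC: 197 - 2q_I - 4q_J = 0, so q_J(q_I) = (197 - 2q_I)/4.
Ionix substitutes q_J(q_I) into its own profit: π_I = q_I(260 - 2q_I - (197 - 2q_I)/2) - 7q_I = (323/2 - q_I)q_I - 7q_I.
The leader's first-order condition 309/2 - 2q_I = 0 yields q_I = 309/4.
Then q_J = (197 - 2·(309/4))/4 = 85/8.

10.63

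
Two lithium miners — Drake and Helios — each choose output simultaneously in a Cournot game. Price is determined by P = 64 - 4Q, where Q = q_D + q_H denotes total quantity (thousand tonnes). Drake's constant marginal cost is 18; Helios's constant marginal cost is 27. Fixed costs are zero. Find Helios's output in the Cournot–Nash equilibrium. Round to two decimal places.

Drake's profit: π_D = (64 - 4Q)q_D - (18q_D). Setting ∂π_D/∂q_D = 0: 46 - 8q_D - 4(q_H) = 0.
Helios's profit: π_H = (64 - 4Q)q_H - (27q_H). Setting ∂π_H/∂q_H = 0: 37 - 8q_H - 4(q_D) = 0.
Rearranging gives the reaction functions q_D = (46 - 4q_H)/8 and q_H = (37 - 4q_D)/8.
Substituting one into the other gives q_D = 55/12 and q_H = 7/3.

2.33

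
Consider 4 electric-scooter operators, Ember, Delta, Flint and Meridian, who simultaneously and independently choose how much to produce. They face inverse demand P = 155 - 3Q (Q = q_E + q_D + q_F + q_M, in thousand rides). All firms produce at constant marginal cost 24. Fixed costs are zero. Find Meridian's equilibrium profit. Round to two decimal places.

A representative firm's profit is π_i = q_i(155 - 3Q) - 24q_i.
Setting ∂π_i/∂q_i = 0 with rivals' quantities fixed: 131 - 6q_i - 3·Σ_{j≠i} q_j = 0.
By symmetry each firm produces the same amount; substituting Σ_{j≠i} q_j = 3q_i yields q_i = 131/15.
Price P = 155 - 3·(524/15) = 251/5.
Meridian's profit: (251/5 - 24)·(131/15) = 228.8133.

228.81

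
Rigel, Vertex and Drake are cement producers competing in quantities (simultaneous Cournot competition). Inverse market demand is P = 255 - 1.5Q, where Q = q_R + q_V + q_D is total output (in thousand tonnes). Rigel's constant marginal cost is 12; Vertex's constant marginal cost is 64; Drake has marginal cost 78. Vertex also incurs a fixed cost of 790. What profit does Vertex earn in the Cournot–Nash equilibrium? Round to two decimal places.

185.38

Rigel's profit: π_R = (255 - 1.5Q)q_R - (12q_R). Setting ∂π_R/∂q_R = 0: 243 - 3q_R - (3/2)(q_V + q_D) = 0.
Vertex's first-order condition: 191 - 3q_V - (3/2)(q_R + q_D) = 0.
Drake's profit: π_D = (255 - 1.5Q)q_D - (78q_D). Setting ∂π_D/∂q_D = 0: 177 - 3q_D - (3/2)(q_R + q_V) = 0.
Summing all 3 equations gives 611 − 6Q = 0, hence Q = 611/6.
Back-substituting: q_R = (243 − 611/4)/(3/2) = 361/6, q_V = (191 − 611/4)/(3/2) = 51/2, q_D = (177 − 611/4)/(3/2) = 97/6.
Price P = 255 - (3/2)·(611/6) = 409/4.
Vertex's profit: (409/4 - 64)·(51/2) - 790 = 1483/8.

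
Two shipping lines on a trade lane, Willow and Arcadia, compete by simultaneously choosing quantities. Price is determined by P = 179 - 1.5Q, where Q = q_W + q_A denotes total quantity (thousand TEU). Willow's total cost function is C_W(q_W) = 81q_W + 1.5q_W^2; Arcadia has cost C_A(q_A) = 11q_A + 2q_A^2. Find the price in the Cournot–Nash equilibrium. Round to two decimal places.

130.13

Willow's profit: π_W = (179 - 1.5Q)q_W - (81q_W + (3/2)q_W²). Setting ∂π_W/∂q_W = 0: 98 - 6q_W - (3/2)(q_A) = 0.
Arcadia's first-order condition: 168 - 7q_A - (3/2)(q_W) = 0.
Rearranging gives the reaction functions q_W = (98 - (3/2)q_A)/6 and q_A = (168 - (3/2)q_W)/7.
Substituting one into the other gives q_W = 1736/159 and q_A = 1148/53.
Total output Q = 32.5786, so price P = 179 - (3/2)·32.5786 = 130.1321.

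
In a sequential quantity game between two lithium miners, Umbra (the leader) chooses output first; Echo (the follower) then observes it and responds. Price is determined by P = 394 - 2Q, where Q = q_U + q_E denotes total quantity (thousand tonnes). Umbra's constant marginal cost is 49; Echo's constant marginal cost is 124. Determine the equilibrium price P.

Solve by backward induction. Given q_U, the follower Echo maximises π_E = (394 - 2q_U - 2q_E)q_E - 124q_E.
Setting the follower's marginal profit to zero, 270 - 2q_U - 4q_E = 0, i.e. q_E = (270 - 2q_U)/4.
Umbra substitutes q_E(q_U) into its own profit: π_U = q_U(394 - 2q_U - (270 - 2q_U)/2) - 49q_U = (259 - q_U)q_U - 49q_U.
Maximising: ∂π_U/∂q_U = 210 - 2q_U = 0, giving q_U = 105.
Then q_E = (270 - 2·105)/4 = 15.
Total output Q = 120, so price P = 394 - 2·120 = 154.

154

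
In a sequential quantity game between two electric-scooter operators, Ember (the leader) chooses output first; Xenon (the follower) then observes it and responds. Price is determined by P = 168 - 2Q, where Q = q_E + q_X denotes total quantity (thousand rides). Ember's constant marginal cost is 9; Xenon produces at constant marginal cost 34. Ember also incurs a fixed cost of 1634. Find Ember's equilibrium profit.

482

The follower Xenon best-responds to any q_E: π_X = (168 - 2Q)q_X - 34q_X.
Setting the follower's marginal profit to zero, 134 - 2q_E - 4q_X = 0, i.e. q_X = (134 - 2q_E)/4.
The leader anticipates this reaction. Substituting into P = 168 - 2Q gives P = 101 - q_E, so π_E = (101 - q_E)q_E - 9q_E.
Leader FOC: 92 - 2q_E = 0, so q_E = 46.
Then q_X = (134 - 2·46)/4 = 21/2.
Price P = 168 - 2·(113/2) = 55.
Ember's profit: (55 - 9)·46 - 1634 = 482.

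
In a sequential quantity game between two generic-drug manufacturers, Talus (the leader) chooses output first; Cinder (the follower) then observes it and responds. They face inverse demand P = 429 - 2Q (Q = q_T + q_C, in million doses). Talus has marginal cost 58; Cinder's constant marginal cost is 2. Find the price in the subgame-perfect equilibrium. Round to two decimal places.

136.75

Solve by backward induction. Given q_T, the follower Cinder maximises π_C = (429 - 2q_T - 2q_C)q_C - 2q_C.
Follower FOC: 427 - 2q_T - 4q_C = 0, so q_C(q_T) = (427 - 2q_T)/4.
Talus substitutes q_C(q_T) into its own profit: π_T = q_T(429 - 2q_T - (427 - 2q_T)/2) - 58q_T = (431/2 - q_T)q_T - 58q_T.
Leader FOC: 315/2 - 2q_T = 0, so q_T = 315/4.
Then q_C = (427 - 2·(315/4))/4 = 539/8.
Total output Q = 1169/8, so price P = 429 - 2·(1169/8) = 547/4.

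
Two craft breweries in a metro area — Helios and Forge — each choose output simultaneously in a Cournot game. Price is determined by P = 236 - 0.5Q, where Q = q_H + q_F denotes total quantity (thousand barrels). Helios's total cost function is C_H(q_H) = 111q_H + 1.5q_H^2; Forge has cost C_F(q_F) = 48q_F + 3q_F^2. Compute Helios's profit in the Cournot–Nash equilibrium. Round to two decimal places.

Helios's profit: π_H = (236 - 0.5Q)q_H - (111q_H + (3/2)q_H²). Setting ∂π_H/∂q_H = 0: 125 - 4q_H - (1/2)(q_F) = 0.
Forge's first-order condition: 188 - 7q_F - (1/2)(q_H) = 0.
So q_H = (125 - (1/2)q_F)/4 and q_F = (188 - (1/2)q_H)/7.
Substituting one into the other gives q_H = 28.1441 and q_F = 24.8468.
Price P = 236 - (1/2)·52.9910 = 209.5045.
Helios's profit: 209.5045·28.1441 - 111·28.1441 - (3/2)·28.1441² = 1584.1857.

1584.19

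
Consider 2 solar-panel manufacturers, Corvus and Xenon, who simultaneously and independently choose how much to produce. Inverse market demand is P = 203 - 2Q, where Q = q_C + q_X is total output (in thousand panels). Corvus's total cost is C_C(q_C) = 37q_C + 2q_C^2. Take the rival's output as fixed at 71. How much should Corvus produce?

3

With the rival's output fixed at 71, Corvus's profit is π_C = (203 - 2·71 - 2q_C)q_C - (37q_C + 2q_C²) = (61 - 2q_C)q_C - (37q_C + 2q_C²).
∂π_C/∂q_C = 24 - 8q_C = 0, so q_C = 3.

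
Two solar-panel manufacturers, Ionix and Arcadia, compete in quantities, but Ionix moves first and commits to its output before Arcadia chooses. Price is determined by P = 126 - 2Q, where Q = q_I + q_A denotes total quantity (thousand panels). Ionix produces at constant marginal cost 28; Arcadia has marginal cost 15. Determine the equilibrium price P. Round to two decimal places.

Solve by backward induction. Given q_I, the follower Arcadia maximises π_A = (126 - 2q_I - 2q_A)q_A - 15q_A.
∂π_A/∂q_A = 111 - 2q_I - 4q_A = 0 gives the reaction function q_A = (111 - 2q_I)/4.
Ionix substitutes q_A(q_I) into its own profit: π_I = q_I(126 - 2q_I - (111 - 2q_I)/2) - 28q_I = (141/2 - q_I)q_I - 28q_I.
The leader's first-order condition 85/2 - 2q_I = 0 yields q_I = 85/4.
Then q_A = (111 - 2·(85/4))/4 = 137/8.
Total output Q = 307/8, so price P = 126 - 2·(307/8) = 197/4.

49.25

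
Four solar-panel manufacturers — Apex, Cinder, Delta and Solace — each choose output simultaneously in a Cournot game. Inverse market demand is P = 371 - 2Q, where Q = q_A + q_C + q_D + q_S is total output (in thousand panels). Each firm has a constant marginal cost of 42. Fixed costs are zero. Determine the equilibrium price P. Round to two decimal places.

A representative firm's profit is π_i = q_i(371 - 2Q) - 42q_i.
Setting ∂π_i/∂q_i = 0 with rivals' quantities fixed: 329 - 4q_i - 2·Σ_{j≠i} q_j = 0.
With identical firms every q_j equals q_i, so Σ_{j≠i} q_j = 3q_i and 329 = 10q_i, giving q_i = 329/10.
Total output Q = 658/5, so price P = 371 - 2·(658/5) = 539/5.

107.80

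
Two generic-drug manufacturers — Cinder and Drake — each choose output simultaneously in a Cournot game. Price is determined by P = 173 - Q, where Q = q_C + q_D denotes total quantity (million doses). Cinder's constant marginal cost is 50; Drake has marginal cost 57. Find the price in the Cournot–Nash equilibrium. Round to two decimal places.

Cinder's profit: π_C = (173 - Q)q_C - (50q_C). Setting ∂π_C/∂q_C = 0: 123 - 2q_C - (q_D) = 0.
Drake's first-order condition: 116 - 2q_D - (q_C) = 0.
So q_C = (123 - q_D)/2 and q_D = (116 - q_C)/2.
Substituting one into the other gives q_C = 130/3 and q_D = 109/3.
Total output Q = 239/3, so price P = 173 - 239/3 = 280/3.

93.33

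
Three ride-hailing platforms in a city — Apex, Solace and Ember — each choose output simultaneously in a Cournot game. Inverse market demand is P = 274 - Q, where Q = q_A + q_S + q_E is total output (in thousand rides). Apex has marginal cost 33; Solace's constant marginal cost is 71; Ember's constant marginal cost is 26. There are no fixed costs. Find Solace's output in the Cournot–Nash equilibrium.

Apex's profit: π_A = (274 - Q)q_A - (33q_A). Setting ∂π_A/∂q_A = 0: 241 - 2q_A - (q_S + q_E) = 0.
Solace's first-order condition: 203 - 2q_S - (q_A + q_E) = 0.
Ember's profit: π_E = (274 - Q)q_E - (26q_E). Setting ∂π_E/∂q_E = 0: 248 - 2q_E - (q_A + q_S) = 0.
Adding the 3 conditions: 692 − 2Q − 2Q = 0, i.e. Q = 173.
Back-substituting: q_A = (241 − 173) = 68, q_S = (203 − 173) = 30, q_E = (248 − 173) = 75.

30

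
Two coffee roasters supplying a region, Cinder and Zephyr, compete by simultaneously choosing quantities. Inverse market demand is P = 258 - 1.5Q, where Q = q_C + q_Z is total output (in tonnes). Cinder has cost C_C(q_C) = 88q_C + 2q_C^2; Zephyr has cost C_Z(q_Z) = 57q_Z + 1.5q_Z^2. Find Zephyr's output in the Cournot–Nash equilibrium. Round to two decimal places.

28.98

Cinder's profit: π_C = (258 - 1.5Q)q_C - (88q_C + 2q_C²). Setting ∂π_C/∂q_C = 0: 170 - 7q_C - (3/2)(q_Z) = 0.
Zephyr's first-order condition: 201 - 6q_Z - (3/2)(q_C) = 0.
So q_C = (170 - (3/2)q_Z)/7 and q_Z = (201 - (3/2)q_C)/6.
Solving the pair: q_C = 958/53, q_Z = 1536/53.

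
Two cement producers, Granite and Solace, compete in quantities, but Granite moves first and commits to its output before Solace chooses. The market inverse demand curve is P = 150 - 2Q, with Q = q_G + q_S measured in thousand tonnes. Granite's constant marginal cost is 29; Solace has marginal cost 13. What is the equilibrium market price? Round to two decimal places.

55.25

Solve by backward induction. Given q_G, the follower Solace maximises π_S = (150 - 2q_G - 2q_S)q_S - 13q_S.
Setting the follower's marginal profit to zero, 137 - 2q_G - 4q_S = 0, i.e. q_S = (137 - 2q_G)/4.
The leader anticipates this reaction. Substituting into P = 150 - 2Q gives P = 163/2 - q_G, so π_G = (163/2 - q_G)q_G - 29q_G.
Maximising: ∂π_G/∂q_G = 105/2 - 2q_G = 0, giving q_G = 105/4.
Then q_S = (137 - 2·(105/4))/4 = 169/8.
Total output Q = 379/8, so price P = 150 - 2·(379/8) = 221/4.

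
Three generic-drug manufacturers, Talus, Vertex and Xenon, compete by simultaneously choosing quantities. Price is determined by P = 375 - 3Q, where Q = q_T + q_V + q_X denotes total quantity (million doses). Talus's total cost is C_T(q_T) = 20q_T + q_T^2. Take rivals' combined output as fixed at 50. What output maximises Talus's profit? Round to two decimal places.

With rivals' combined output fixed at 50, Talus's profit is π_T = (375 - 3·50 - 3q_T)q_T - (20q_T + q_T²) = (225 - 3q_T)q_T - (20q_T + q_T²).
∂π_T/∂q_T = 205 - 8q_T = 0, so q_T = 205/8.

25.63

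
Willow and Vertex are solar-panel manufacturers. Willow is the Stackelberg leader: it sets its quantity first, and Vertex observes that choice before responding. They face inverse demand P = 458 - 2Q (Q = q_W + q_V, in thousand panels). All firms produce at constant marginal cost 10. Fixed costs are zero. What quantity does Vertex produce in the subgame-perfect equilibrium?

The follower Vertex best-responds to any q_W: π_V = (458 - 2Q)q_V - 10q_V.
Setting the follower's marginal profit to zero, 448 - 2q_W - 4q_V = 0, i.e. q_V = (448 - 2q_W)/4.
Willow substitutes q_V(q_W) into its own profit: π_W = q_W(458 - 2q_W - (448 - 2q_W)/2) - 10q_W = (234 - q_W)q_W - 10q_W.
Leader FOC: 224 - 2q_W = 0, so q_W = 112.
Then q_V = (448 - 2·112)/4 = 56.

56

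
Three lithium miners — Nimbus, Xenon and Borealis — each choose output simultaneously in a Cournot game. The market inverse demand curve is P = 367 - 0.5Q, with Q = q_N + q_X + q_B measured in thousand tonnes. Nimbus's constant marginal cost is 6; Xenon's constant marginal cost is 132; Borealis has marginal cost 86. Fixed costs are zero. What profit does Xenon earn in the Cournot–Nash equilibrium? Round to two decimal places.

496.13

Nimbus's profit: π_N = (367 - 0.5Q)q_N - (6q_N). Setting ∂π_N/∂q_N = 0: 361 - q_N - (1/2)(q_X + q_B) = 0.
Xenon's first-order condition: 235 - q_X - (1/2)(q_N + q_B) = 0.
Borealis's profit: π_B = (367 - 0.5Q)q_B - (86q_B). Setting ∂π_B/∂q_B = 0: 281 - q_B - (1/2)(q_N + q_X) = 0.
Adding the 3 first-order conditions: 877 − 2Q = 0, so Q = 877/2.
Back-substituting: q_N = (361 − 877/4)/(1/2) = 567/2, q_X = (235 − 877/4)/(1/2) = 63/2, q_B = (281 − 877/4)/(1/2) = 247/2.
Price P = 367 - (1/2)·(877/2) = 591/4.
Xenon's profit: (591/4 - 132)·(63/2) = 496.1250.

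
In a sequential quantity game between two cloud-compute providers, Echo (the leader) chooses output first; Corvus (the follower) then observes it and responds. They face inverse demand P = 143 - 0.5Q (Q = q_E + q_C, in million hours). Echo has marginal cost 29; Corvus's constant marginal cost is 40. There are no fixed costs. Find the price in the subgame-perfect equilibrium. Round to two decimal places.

Solve by backward induction. Given q_E, the follower Corvus maximises π_C = (143 - (1/2)q_E - (1/2)q_C)q_C - 40q_C.
∂π_C/∂q_C = 103 - (1/2)q_E - q_C = 0 gives the reaction function q_C = (103 - (1/2)q_E).
The leader anticipates this reaction. Substituting into P = 143 - 0.5Q gives P = 183/2 - (1/4)q_E, so π_E = (183/2 - (1/4)q_E)q_E - 29q_E.
Leader FOC: 125/2 - (1/2)q_E = 0, so q_E = 125.
Then q_C = (103 - (1/2)·125) = 81/2.
Total output Q = 331/2, so price P = 143 - (1/2)·(331/2) = 241/4.

60.25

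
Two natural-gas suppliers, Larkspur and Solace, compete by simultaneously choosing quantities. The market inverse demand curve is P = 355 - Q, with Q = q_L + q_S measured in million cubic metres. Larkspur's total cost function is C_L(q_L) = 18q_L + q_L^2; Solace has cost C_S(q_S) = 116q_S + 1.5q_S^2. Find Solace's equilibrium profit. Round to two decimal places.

Larkspur's profit: π_L = (355 - Q)q_L - (18q_L + q_L²). Setting ∂π_L/∂q_L = 0: 337 - 4q_L - (q_S) = 0.
Solace's profit: π_S = (355 - Q)q_S - (116q_S + (3/2)q_S²). Setting ∂π_S/∂q_S = 0: 239 - 5q_S - (q_L) = 0.
Best responses: q_L = (337 - q_S)/4, q_S = (239 - q_L)/5.
Solving the pair: q_L = 1446/19, q_S = 619/19.
Price P = 355 - 108.6842 = 246.3158.
Solace's profit: 246.3158·(619/19) - 116·(619/19) - (3/2)(619/19)² = 2653.4695.

2653.47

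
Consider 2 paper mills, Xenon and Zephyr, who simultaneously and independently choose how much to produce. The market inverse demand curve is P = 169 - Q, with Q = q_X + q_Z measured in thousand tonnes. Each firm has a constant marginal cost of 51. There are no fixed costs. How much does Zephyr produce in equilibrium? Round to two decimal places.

39.33

A representative firm's profit is π_i = q_i(169 - Q) - 51q_i.
Setting ∂π_i/∂q_i = 0 with rivals' quantities fixed: 118 - 2q_i - q_j = 0.
By symmetry each firm produces the same amount; substituting q_j = q_i yields q_i = 118/3.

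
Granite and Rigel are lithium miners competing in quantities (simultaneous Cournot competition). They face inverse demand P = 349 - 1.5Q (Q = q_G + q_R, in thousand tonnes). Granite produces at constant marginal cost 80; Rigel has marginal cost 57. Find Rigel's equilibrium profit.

Granite's profit: π_G = (349 - 1.5Q)q_G - (80q_G). Setting ∂π_G/∂q_G = 0: 269 - 3q_G - (3/2)(q_R) = 0.
Rigel's profit: π_R = (349 - 1.5Q)q_R - (57q_R). Setting ∂π_R/∂q_R = 0: 292 - 3q_R - (3/2)(q_G) = 0.
Rearranging gives the reaction functions q_G = (269 - (3/2)q_R)/3 and q_R = (292 - (3/2)q_G)/3.
Solving the pair: q_G = 164/3, q_R = 70.
Price P = 349 - (3/2)·(374/3) = 162.
Rigel's profit: (162 - 57)·70 = 7350.

7350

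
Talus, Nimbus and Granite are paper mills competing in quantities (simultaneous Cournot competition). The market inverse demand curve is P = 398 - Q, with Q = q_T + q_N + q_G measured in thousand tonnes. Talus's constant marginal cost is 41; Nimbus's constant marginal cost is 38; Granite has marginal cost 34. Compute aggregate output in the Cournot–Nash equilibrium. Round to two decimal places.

Talus's profit: π_T = (398 - Q)q_T - (41q_T). Setting ∂π_T/∂q_T = 0: 357 - 2q_T - (q_N + q_G) = 0.
Nimbus's profit: π_N = (398 - Q)q_N - (38q_N). Setting ∂π_N/∂q_N = 0: 360 - 2q_N - (q_T + q_G) = 0.
Granite's profit: π_G = (398 - Q)q_G - (34q_G). Setting ∂π_G/∂q_G = 0: 364 - 2q_G - (q_T + q_N) = 0.
Summing all 3 equations gives 1081 − 4Q = 0, hence Q = 1081/4.
Back-substituting: q_T = (357 − 1081/4) = 347/4, q_N = (360 − 1081/4) = 359/4, q_G = (364 − 1081/4) = 375/4.
Total output Q = 347/4 + 359/4 + 375/4 = 1081/4.

270.25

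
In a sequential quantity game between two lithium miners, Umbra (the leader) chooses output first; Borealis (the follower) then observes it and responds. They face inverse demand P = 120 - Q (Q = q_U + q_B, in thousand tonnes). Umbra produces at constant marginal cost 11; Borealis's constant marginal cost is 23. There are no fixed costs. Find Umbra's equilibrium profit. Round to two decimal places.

1830.13

Solve by backward induction. Given q_U, the follower Borealis maximises π_B = (120 - q_U - q_B)q_B - 23q_B.
Follower FOC: 97 - q_U - 2q_B = 0, so q_B(q_U) = (97 - q_U)/2.
Umbra substitutes q_B(q_U) into its own profit: π_U = q_U(120 - q_U - (97 - q_U)/2) - 11q_U = (143/2 - (1/2)q_U)q_U - 11q_U.
Maximising: ∂π_U/∂q_U = 121/2 - q_U = 0, giving q_U = 121/2.
Then q_B = (97 - 121/2)/2 = 73/4.
Price P = 120 - 315/4 = 165/4.
Umbra's profit: (165/4 - 11)·(121/2) = 1830.1250.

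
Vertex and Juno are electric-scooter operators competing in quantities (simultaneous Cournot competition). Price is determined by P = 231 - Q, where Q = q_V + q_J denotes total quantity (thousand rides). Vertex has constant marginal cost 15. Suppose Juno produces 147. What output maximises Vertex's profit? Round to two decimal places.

With the rival's output fixed at 147, Vertex's profit is π_V = (231 - 147 - q_V)q_V - (15q_V) = (84 - q_V)q_V - (15q_V).
∂π_V/∂q_V = 69 - 2q_V = 0, so q_V = 69/2.

34.50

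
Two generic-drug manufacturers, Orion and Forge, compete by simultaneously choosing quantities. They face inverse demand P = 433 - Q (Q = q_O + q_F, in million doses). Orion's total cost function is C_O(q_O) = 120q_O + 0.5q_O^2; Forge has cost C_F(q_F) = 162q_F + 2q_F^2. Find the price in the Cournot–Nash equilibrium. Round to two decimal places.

Orion's profit: π_O = (433 - Q)q_O - (120q_O + (1/2)q_O²). Setting ∂π_O/∂q_O = 0: 313 - 3q_O - (q_F) = 0.
Forge's first-order condition: 271 - 6q_F - (q_O) = 0.
Rearranging gives the reaction functions q_O = (313 - q_F)/3 and q_F = (271 - q_O)/6.
Substituting one into the other gives q_O = 1607/17 and q_F = 500/17.
Total output Q = 123.9412, so price P = 433 - 123.9412 = 309.0588.

309.06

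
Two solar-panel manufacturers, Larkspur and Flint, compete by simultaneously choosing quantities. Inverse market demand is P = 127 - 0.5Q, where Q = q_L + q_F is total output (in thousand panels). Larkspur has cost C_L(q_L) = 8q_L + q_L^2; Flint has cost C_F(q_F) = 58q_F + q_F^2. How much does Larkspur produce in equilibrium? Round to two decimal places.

36.86

Larkspur's profit: π_L = (127 - 0.5Q)q_L - (8q_L + q_L²). Setting ∂π_L/∂q_L = 0: 119 - 3q_L - (1/2)(q_F) = 0.
Flint's first-order condition: 69 - 3q_F - (1/2)(q_L) = 0.
Rearranging gives the reaction functions q_L = (119 - (1/2)q_F)/3 and q_F = (69 - (1/2)q_L)/3.
Substituting one into the other gives q_L = 258/7 and q_F = 118/7.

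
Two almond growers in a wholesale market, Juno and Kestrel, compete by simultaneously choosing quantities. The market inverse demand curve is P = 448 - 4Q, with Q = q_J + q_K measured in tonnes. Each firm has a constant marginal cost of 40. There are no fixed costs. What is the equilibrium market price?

Each firm earns π_i = (448 - 4Q)q_i - 40q_i.
First-order condition (treating rivals' output as given): 408 - 8q_i - 4q_j = 0.
With identical firms every q_j equals q_i, so q_j = q_i and 408 = 12q_i, giving q_i = 34.
Total output Q = 68, so price P = 448 - 4·68 = 176.

176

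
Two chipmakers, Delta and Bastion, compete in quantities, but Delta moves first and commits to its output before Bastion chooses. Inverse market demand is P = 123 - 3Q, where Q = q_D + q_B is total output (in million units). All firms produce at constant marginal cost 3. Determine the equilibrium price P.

33

Solve by backward induction. Given q_D, the follower Bastion maximises π_B = (123 - 3q_D - 3q_B)q_B - 3q_B.
∂π_B/∂q_B = 120 - 3q_D - 6q_B = 0 gives the reaction function q_B = (120 - 3q_D)/6.
The leader anticipates this reaction. Substituting into P = 123 - 3Q gives P = 63 - (3/2)q_D, so π_D = (63 - (3/2)q_D)q_D - 3q_D.
Leader FOC: 60 - 3q_D = 0, so q_D = 20.
Then q_B = (120 - 3·20)/6 = 10.
Total output Q = 30, so price P = 123 - 3·30 = 33.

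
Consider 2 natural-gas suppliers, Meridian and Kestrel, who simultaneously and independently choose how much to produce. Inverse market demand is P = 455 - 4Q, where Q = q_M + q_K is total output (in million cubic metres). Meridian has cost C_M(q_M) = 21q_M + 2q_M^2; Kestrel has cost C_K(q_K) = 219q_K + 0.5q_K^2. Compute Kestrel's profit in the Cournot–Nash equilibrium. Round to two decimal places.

Meridian's profit: π_M = (455 - 4Q)q_M - (21q_M + 2q_M²). Setting ∂π_M/∂q_M = 0: 434 - 12q_M - 4(q_K) = 0.
Kestrel's first-order condition: 236 - 9q_K - 4(q_M) = 0.
Rearranging gives the reaction functions q_M = (434 - 4q_K)/12 and q_K = (236 - 4q_M)/9.
Substituting one into the other gives q_M = 1481/46 and q_K = 274/23.
Price P = 455 - 4·44.1087 = 278.5652.
Kestrel's profit: 278.5652·(274/23) - 219·(274/23) - (1/2)(274/23)² = 638.6427.

638.64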